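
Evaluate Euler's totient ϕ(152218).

63360

First factor: 152218 = 2 × 11**2 × 17 × 37.
φ(2) = 2 − 1 = 1.
φ(11^2) = 11^2 − 11^1 = 121 − 11 = 110.
φ(17) = 17 − 1 = 16.
φ(37) = 37 − 1 = 36.
Since φ is multiplicative, φ(152218) = 1 · 110 · 16 · 36 = 63360.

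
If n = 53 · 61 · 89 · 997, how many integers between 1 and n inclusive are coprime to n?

273461760

φ(53) = 53 − 1 = 52.
φ(61) = 61 − 1 = 60.
φ(89) = 89 − 1 = 88.
φ(997) = 997 − 1 = 996.
φ(286873789) = 52 × 60 × 88 × 996 = 273461760.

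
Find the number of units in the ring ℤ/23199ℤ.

12960

First factor: 23199 = 3 · 11 · 19 · 37.
φ(23199) = 23199 · (1 − 1/3) · (1 − 1/11) · (1 − 1/19) · (1 − 1/37)
       = 23199 · 12960/23199 = 12960.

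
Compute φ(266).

108

Prime factorization: 266 = 2 × 7 × 19.
φ(2) = 2 − 1 = 1.
φ(7) = 7 − 1 = 6.
φ(19) = 19 − 1 = 18.
Multiply: 1 · 6 · 18 = 108.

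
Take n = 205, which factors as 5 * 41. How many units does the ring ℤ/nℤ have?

160

φ(205) = 205 · (1 − 1/5) · (1 − 1/41)
       = 205 · 160/205 = 160.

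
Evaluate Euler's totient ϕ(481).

432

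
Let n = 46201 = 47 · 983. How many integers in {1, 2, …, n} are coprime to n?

45172

φ(47) = 47 − 1 = 46.
φ(983) = 983 − 1 = 982.
φ(46201) = 46 × 982 = 45172.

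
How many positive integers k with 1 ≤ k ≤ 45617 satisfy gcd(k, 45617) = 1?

Factor 45617: 45617 = 11^2 × 13 × 29.
φ(11^2) = 11^1·(11−1) = 11·10 = 110.
φ(13) = 13 − 1 = 12.
φ(29) = 29 − 1 = 28.
φ(45617) = 110 × 12 × 28 = 36960.

36960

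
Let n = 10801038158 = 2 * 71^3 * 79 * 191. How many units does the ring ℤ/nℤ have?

φ(2) = 2 − 1 = 1.
φ(71^3) = 71^2·(71−1) = 5041·70 = 352870.
φ(79) = 79 − 1 = 78.
φ(191) = 191 − 1 = 190.
Multiply: 1 · 352870 · 78 · 190 = 5229533400.

5229533400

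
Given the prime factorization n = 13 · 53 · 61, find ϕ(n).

φ(13) = 13 − 1 = 12.
φ(53) = 53 − 1 = 52.
φ(61) = 61 − 1 = 60.
Since φ is multiplicative, φ(42029) = 12 · 52 · 60 = 37440.

37440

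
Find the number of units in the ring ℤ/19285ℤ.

12096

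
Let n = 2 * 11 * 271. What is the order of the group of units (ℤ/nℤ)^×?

φ(2) = 2 − 1 = 1.
φ(11) = 11 − 1 = 10.
φ(271) = 271 − 1 = 270.
Multiply: 1 · 10 · 270 = 2700.

2700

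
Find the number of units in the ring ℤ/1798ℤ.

Factor 1798: 1798 = 2 · 29 · 31.
φ(2) = 2 − 1 = 1.
φ(29) = 29 − 1 = 28.
φ(31) = 31 − 1 = 30.
φ(1798) = 1 × 28 × 30 = 840.

840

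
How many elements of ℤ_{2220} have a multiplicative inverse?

First factor: 2220 = 2^2 × 3 × 5 × 37.
φ(2220) = 2220 · (1 − 1/2) · (1 − 1/3) · (1 − 1/5) · (1 − 1/37)
       = 2220 · 288/1110 = 576.

576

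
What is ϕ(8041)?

6720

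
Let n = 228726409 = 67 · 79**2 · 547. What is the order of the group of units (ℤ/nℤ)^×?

222053832

φ(67) = 67 − 1 = 66.
φ(79^2) = 79^2 − 79^1 = 6241 − 79 = 6162.
φ(547) = 547 − 1 = 546.
φ(228726409) = 66 × 6162 × 546 = 222053832.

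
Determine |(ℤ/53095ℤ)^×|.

34560

First factor: 53095 = 5 · 7 · 37 · 41.
φ(5) = 5 − 1 = 4.
φ(7) = 7 − 1 = 6.
φ(37) = 37 − 1 = 36.
φ(41) = 41 − 1 = 40.
φ(53095) = 4 × 6 × 36 × 40 = 34560.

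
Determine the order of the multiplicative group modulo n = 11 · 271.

2700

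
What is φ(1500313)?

Factor 1500313: 1500313 = 23 · 37 · 41 · 43.
φ(23) = 23 − 1 = 22.
φ(37) = 37 − 1 = 36.
φ(41) = 41 − 1 = 40.
φ(43) = 43 − 1 = 42.
Multiply: 22 · 36 · 40 · 42 = 1330560.

1330560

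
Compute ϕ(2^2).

2

φ(2^2) = 2^2 − 2^1 = 4 − 2 = 2.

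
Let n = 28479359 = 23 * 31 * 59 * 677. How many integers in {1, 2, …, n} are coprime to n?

φ(28479359) = 28479359 · (1 − 1/23) · (1 − 1/31) · (1 − 1/59) · (1 − 1/677)
       = 28479359 · 25877280/28479359 = 25877280.

25877280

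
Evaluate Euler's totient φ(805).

805 = 5 * 7 * 23.
φ(805) = 805 · (1 − 1/5) · (1 − 1/7) · (1 − 1/23)
       = 805 · 528/805 = 528.

528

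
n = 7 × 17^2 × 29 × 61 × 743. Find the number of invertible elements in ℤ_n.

φ(7) = 7 − 1 = 6.
φ(17^2) = 17^1·(17−1) = 17·16 = 272.
φ(29) = 29 − 1 = 28.
φ(61) = 61 − 1 = 60.
φ(743) = 743 − 1 = 742.
Since φ is multiplicative, φ(2658964441) = 6 · 272 · 28 · 60 · 742 = 2034385920.

2034385920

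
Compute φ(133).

108

Prime factorization: 133 = 7 * 19.
φ(7) = 7 − 1 = 6.
φ(19) = 19 − 1 = 18.
Multiply: 6 · 18 = 108.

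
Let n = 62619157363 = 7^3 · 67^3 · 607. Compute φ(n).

φ(7^3) = 7^2·(7−1) = 49·6 = 294.
φ(67^3) = 67^2·(67−1) = 4489·66 = 296274.
φ(607) = 607 − 1 = 606.
Since φ is multiplicative, φ(62619157363) = 294 · 296274 · 606 = 52785360936.

52785360936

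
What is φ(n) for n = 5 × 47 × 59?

φ(5) = 5 − 1 = 4.
φ(47) = 47 − 1 = 46.
φ(59) = 59 − 1 = 58.
φ(13865) = 4 × 46 × 58 = 10672.

10672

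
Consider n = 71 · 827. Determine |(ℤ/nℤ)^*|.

φ(58717) = 58717 · (1 − 1/71) · (1 − 1/827)
       = 58717 · 57820/58717 = 57820.

57820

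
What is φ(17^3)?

φ(17^3) = 17^2·(17−1) = 289·16 = 4624.

4624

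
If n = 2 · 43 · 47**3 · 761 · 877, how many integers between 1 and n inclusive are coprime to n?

φ(5959039650866) = 5959039650866 · (1 − 1/2) · (1 − 1/43) · (1 − 1/47) · (1 − 1/761) · (1 − 1/877)
       = 5959039650866 · 1286248320/2697618674 = 2841322538880.

2841322538880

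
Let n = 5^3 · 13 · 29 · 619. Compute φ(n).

φ(5^3) = 5^3 − 5^2 = 125 − 25 = 100.
φ(13) = 13 − 1 = 12.
φ(29) = 29 − 1 = 28.
φ(619) = 619 − 1 = 618.
Multiply: 100 · 12 · 28 · 618 = 20764800.

20764800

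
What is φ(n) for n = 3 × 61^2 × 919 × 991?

6652562400

φ(3) = 3 − 1 = 2.
φ(61^2) = 61^2 − 61^1 = 3721 − 61 = 3660.
φ(919) = 919 − 1 = 918.
φ(991) = 991 − 1 = 990.
Multiply: 2 · 3660 · 918 · 990 = 6652562400.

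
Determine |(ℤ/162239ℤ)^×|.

123480

Factor 162239: 162239 = 7^3 × 11 × 43.
φ(7^3) = 7^2·(7−1) = 49·6 = 294.
φ(11) = 11 − 1 = 10.
φ(43) = 43 − 1 = 42.
Since φ is multiplicative, φ(162239) = 294 · 10 · 42 = 123480.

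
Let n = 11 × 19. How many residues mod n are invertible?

180

φ(11) = 11 − 1 = 10.
φ(19) = 19 − 1 = 18.
φ(209) = 10 × 18 = 180.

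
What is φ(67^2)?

φ(4489) = 4489 · (1 − 1/67)
       = 4489 · 66/67 = 4422.

4422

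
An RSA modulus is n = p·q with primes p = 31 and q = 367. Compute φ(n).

10980

φ(11377) = 11377 · (1 − 1/31) · (1 − 1/367)
       = 11377 · 10980/11377 = 10980.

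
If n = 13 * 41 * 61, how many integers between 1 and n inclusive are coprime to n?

φ(32513) = 32513 · (1 − 1/13) · (1 − 1/41) · (1 − 1/61)
       = 32513 · 28800/32513 = 28800.

28800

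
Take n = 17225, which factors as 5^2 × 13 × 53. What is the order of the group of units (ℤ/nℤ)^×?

φ(17225) = 17225 · (1 − 1/5) · (1 − 1/13) · (1 − 1/53)
       = 17225 · 2496/3445 = 12480.

12480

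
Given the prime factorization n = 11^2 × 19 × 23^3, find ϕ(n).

φ(11^2) = 11^2 − 11^1 = 121 − 11 = 110.
φ(19) = 19 − 1 = 18.
φ(23^3) = 23^2·(23−1) = 529·22 = 11638.
Since φ is multiplicative, φ(27971933) = 110 · 18 · 11638 = 23043240.

23043240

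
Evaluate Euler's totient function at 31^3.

28830

φ(29791) = 29791 · (1 − 1/31)
       = 29791 · 30/31 = 28830.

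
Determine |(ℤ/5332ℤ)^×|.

Prime factorization: 5332 = 2**2 × 31 × 43.
φ(2^2) = 2^1·(2−1) = 2·1 = 2.
φ(31) = 31 − 1 = 30.
φ(43) = 43 − 1 = 42.
φ(5332) = 2 × 30 × 42 = 2520.

2520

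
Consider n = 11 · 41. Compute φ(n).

φ(451) = 451 · (1 − 1/11) · (1 − 1/41)
       = 451 · 400/451 = 400.

400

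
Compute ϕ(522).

168

Factor 522: 522 = 2 × 3^2 × 29.
φ(522) = 522 · (1 − 1/2) · (1 − 1/3) · (1 − 1/29)
       = 522 · 56/174 = 168.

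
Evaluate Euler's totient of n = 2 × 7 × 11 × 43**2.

108360

φ(2) = 2 − 1 = 1.
φ(7) = 7 − 1 = 6.
φ(11) = 11 − 1 = 10.
φ(43^2) = 43^2 − 43^1 = 1849 − 43 = 1806.
Multiply: 1 · 6 · 10 · 1806 = 108360.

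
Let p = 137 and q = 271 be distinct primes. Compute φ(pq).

36720

φ(pq) = (p−1)(q−1) = 136 · 270 = 36720.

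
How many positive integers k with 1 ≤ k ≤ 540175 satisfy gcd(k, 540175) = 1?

384000

Factor 540175: 540175 = 5**2 × 17 × 31 × 41.
φ(540175) = 540175 · (1 − 1/5) · (1 − 1/17) · (1 − 1/31) · (1 − 1/41)
       = 540175 · 76800/108035 = 384000.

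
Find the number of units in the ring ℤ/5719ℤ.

Factor 5719: 5719 = 7 × 19 × 43.
φ(7) = 7 − 1 = 6.
φ(19) = 19 − 1 = 18.
φ(43) = 43 − 1 = 42.
Multiply: 6 · 18 · 42 = 4536.

4536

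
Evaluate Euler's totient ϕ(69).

44

Prime factorization: 69 = 3 × 23.
φ(69) = 69 · (1 − 1/3) · (1 − 1/23)
       = 69 · 44/69 = 44.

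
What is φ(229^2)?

52212

φ(52441) = 52441 · (1 − 1/229)
       = 52441 · 228/229 = 52212.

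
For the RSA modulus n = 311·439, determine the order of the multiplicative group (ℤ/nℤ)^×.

135780

φ(n) = (p − 1)(q − 1) = (311−1)(439−1) = 310·438 = 135780.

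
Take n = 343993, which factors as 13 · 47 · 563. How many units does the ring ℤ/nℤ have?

310224

φ(13) = 13 − 1 = 12.
φ(47) = 47 − 1 = 46.
φ(563) = 563 − 1 = 562.
φ(343993) = 12 × 46 × 562 = 310224.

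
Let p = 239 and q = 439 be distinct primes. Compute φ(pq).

For distinct primes, φ(pq) = (p−1)(q−1) = 238 × 438 = 104244.

104244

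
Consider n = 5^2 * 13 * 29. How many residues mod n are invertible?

6720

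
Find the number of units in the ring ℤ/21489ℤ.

12096

First factor: 21489 = 3 * 13 * 19 * 29.
φ(3) = 3 − 1 = 2.
φ(13) = 13 − 1 = 12.
φ(19) = 19 − 1 = 18.
φ(29) = 29 − 1 = 28.
Since φ is multiplicative, φ(21489) = 2 · 12 · 18 · 28 = 12096.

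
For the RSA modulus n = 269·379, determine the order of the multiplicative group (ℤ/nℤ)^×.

φ(n) = (p − 1)(q − 1) = (269−1)(379−1) = 268·378 = 101304.

101304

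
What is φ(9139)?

9139 = 13 × 19 × 37.
φ(13) = 13 − 1 = 12.
φ(19) = 19 − 1 = 18.
φ(37) = 37 − 1 = 36.
Multiply: 12 · 18 · 36 = 7776.

7776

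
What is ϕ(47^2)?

2162

φ(47^2) = 47^1·(47−1) = 47·46 = 2162.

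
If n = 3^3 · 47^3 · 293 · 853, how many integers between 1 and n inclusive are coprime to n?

455038872768

φ(3^3) = 3^3 − 3^2 = 27 − 9 = 18.
φ(47^3) = 47^2·(47−1) = 2209·46 = 101614.
φ(293) = 293 − 1 = 292.
φ(853) = 853 − 1 = 852.
Multiply: 18 · 101614 · 292 · 852 = 455038872768.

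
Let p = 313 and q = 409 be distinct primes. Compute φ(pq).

φ(n) = (p − 1)(q − 1) = (313−1)(409−1) = 312·408 = 127296.

127296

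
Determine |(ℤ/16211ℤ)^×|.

Prime factorization: 16211 = 13 · 29 · 43.
φ(13) = 13 − 1 = 12.
φ(29) = 29 − 1 = 28.
φ(43) = 43 − 1 = 42.
φ(16211) = 12 × 28 × 42 = 14112.

14112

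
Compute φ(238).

238 = 2 × 7 × 17.
φ(238) = 238 · (1 − 1/2) · (1 − 1/7) · (1 − 1/17)
       = 238 · 96/238 = 96.

96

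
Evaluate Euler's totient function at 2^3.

4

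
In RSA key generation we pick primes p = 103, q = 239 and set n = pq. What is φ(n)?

φ(pq) = (p−1)(q−1) = 102 · 238 = 24276.

24276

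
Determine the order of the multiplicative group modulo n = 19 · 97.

1728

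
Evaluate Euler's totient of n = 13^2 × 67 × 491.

5045040

φ(5559593) = 5559593 · (1 − 1/13) · (1 − 1/67) · (1 − 1/491)
       = 5559593 · 388080/427661 = 5045040.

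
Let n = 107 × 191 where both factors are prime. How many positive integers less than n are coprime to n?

φ(n) = (p − 1)(q − 1) = (107−1)(191−1) = 106·190 = 20140.

20140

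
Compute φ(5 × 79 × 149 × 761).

35093760

φ(44788655) = 44788655 · (1 − 1/5) · (1 − 1/79) · (1 − 1/149) · (1 − 1/761)
       = 44788655 · 35093760/44788655 = 35093760.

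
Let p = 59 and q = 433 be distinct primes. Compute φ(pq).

25056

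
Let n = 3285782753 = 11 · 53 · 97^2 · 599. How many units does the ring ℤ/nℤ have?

2895659520

φ(11) = 11 − 1 = 10.
φ(53) = 53 − 1 = 52.
φ(97^2) = 97^1·(97−1) = 97·96 = 9312.
φ(599) = 599 − 1 = 598.
φ(3285782753) = 10 × 52 × 9312 × 598 = 2895659520.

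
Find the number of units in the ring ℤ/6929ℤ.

6240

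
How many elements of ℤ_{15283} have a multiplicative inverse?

13440

Factor 15283: 15283 = 17 × 29 × 31.
φ(15283) = 15283 · (1 − 1/17) · (1 − 1/29) · (1 − 1/31)
       = 15283 · 13440/15283 = 13440.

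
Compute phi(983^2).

φ(966289) = 966289 · (1 − 1/983)
       = 966289 · 982/983 = 965306.

965306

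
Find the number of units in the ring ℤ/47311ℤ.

38720

Factor 47311: 47311 = 11^2 · 17 · 23.
φ(47311) = 47311 · (1 − 1/11) · (1 − 1/17) · (1 − 1/23)
       = 47311 · 3520/4301 = 38720.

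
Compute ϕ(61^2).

φ(3721) = 3721 · (1 − 1/61)
       = 3721 · 60/61 = 3660.

3660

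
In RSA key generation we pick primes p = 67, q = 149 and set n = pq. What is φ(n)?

9768

φ(n) = (p − 1)(q − 1) = (67−1)(149−1) = 66·148 = 9768.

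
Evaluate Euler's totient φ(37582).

First factor: 37582 = 2 * 19 * 23 * 43.
φ(2) = 2 − 1 = 1.
φ(19) = 19 − 1 = 18.
φ(23) = 23 − 1 = 22.
φ(43) = 43 − 1 = 42.
φ(37582) = 1 × 18 × 22 × 42 = 16632.

16632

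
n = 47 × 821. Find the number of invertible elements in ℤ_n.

37720

φ(47) = 47 − 1 = 46.
φ(821) = 821 − 1 = 820.
Since φ is multiplicative, φ(38587) = 46 · 820 = 37720.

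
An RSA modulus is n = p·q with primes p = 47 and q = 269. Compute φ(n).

For distinct primes, φ(pq) = (p−1)(q−1) = 46 × 268 = 12328.

12328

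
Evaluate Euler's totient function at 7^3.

φ(343) = 343 · (1 − 1/7)
       = 343 · 6/7 = 294.

294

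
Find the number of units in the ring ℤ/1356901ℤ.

Prime factorization: 1356901 = 7 · 13^2 · 31 · 37.
φ(7) = 7 − 1 = 6.
φ(13^2) = 13^1·(13−1) = 13·12 = 156.
φ(31) = 31 − 1 = 30.
φ(37) = 37 − 1 = 36.
Multiply: 6 · 156 · 30 · 36 = 1010880.

1010880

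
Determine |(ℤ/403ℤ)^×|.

403 = 13 × 31.
φ(13) = 13 − 1 = 12.
φ(31) = 31 − 1 = 30.
Since φ is multiplicative, φ(403) = 12 · 30 = 360.

360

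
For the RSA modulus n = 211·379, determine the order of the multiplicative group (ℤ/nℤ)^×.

φ(n) = (p − 1)(q − 1) = (211−1)(379−1) = 210·378 = 79380.

79380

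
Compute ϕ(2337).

1440

Prime factorization: 2337 = 3 × 19 × 41.
φ(3) = 3 − 1 = 2.
φ(19) = 19 − 1 = 18.
φ(41) = 41 − 1 = 40.
φ(2337) = 2 × 18 × 40 = 1440.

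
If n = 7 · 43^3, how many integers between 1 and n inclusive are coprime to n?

φ(556549) = 556549 · (1 − 1/7) · (1 − 1/43)
       = 556549 · 252/301 = 465948.

465948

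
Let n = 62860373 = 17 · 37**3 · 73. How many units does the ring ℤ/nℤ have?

φ(17) = 17 − 1 = 16.
φ(37^3) = 37^2·(37−1) = 1369·36 = 49284.
φ(73) = 73 − 1 = 72.
Multiply: 16 · 49284 · 72 = 56775168.

56775168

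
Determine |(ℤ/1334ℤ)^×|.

616

1334 = 2 * 23 * 29.
φ(1334) = 1334 · (1 − 1/2) · (1 − 1/23) · (1 − 1/29)
       = 1334 · 616/1334 = 616.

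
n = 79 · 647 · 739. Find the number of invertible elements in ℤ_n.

37186344

φ(37772507) = 37772507 · (1 − 1/79) · (1 − 1/647) · (1 − 1/739)
       = 37772507 · 37186344/37772507 = 37186344.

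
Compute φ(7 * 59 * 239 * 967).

80007984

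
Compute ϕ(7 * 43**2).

10836

φ(7) = 7 − 1 = 6.
φ(43^2) = 43^1·(43−1) = 43·42 = 1806.
Since φ is multiplicative, φ(12943) = 6 · 1806 = 10836.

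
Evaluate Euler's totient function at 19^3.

φ(6859) = 6859 · (1 − 1/19)
       = 6859 · 18/19 = 6498.

6498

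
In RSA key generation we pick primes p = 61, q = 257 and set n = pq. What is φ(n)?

15360

φ(n) = (p − 1)(q − 1) = (61−1)(257−1) = 60·256 = 15360.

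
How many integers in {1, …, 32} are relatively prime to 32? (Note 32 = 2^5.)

16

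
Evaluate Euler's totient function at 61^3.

φ(61^3) = 61^2·(61−1) = 3721·60 = 223260.

223260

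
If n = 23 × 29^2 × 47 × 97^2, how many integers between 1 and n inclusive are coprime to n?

7652080128

φ(23) = 23 − 1 = 22.
φ(29^2) = 29^2 − 29^1 = 841 − 29 = 812.
φ(47) = 47 − 1 = 46.
φ(97^2) = 97^2 − 97^1 = 9409 − 97 = 9312.
Multiply: 22 · 812 · 46 · 9312 = 7652080128.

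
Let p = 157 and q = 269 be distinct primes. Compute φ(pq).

41808

φ(n) = (p − 1)(q − 1) = (157−1)(269−1) = 156·268 = 41808.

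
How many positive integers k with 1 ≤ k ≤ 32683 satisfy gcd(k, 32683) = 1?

25872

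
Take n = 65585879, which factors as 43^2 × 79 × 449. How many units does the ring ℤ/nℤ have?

φ(43^2) = 43^2 − 43^1 = 1849 − 43 = 1806.
φ(79) = 79 − 1 = 78.
φ(449) = 449 − 1 = 448.
Multiply: 1806 · 78 · 448 = 63108864.

63108864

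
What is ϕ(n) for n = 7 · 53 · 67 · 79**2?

φ(155132537) = 155132537 · (1 − 1/7) · (1 − 1/53) · (1 − 1/67) · (1 − 1/79)
       = 155132537 · 1606176/1963703 = 126887904.

126887904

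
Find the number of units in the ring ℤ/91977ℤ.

55440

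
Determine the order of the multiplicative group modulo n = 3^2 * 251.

φ(2259) = 2259 · (1 − 1/3) · (1 − 1/251)
       = 2259 · 500/753 = 1500.

1500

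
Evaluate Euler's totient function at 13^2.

φ(13^2) = 13^2 − 13^1 = 169 − 13 = 156.

156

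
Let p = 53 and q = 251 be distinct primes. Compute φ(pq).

13000

φ(n) = (p − 1)(q − 1) = (53−1)(251−1) = 52·250 = 13000.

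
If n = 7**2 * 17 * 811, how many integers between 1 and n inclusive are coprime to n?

φ(7^2) = 7^1·(7−1) = 7·6 = 42.
φ(17) = 17 − 1 = 16.
φ(811) = 811 − 1 = 810.
Since φ is multiplicative, φ(675563) = 42 · 16 · 810 = 544320.

544320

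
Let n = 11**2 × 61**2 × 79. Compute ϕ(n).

31402800

φ(11^2) = 11^2 − 11^1 = 121 − 11 = 110.
φ(61^2) = 61^1·(61−1) = 61·60 = 3660.
φ(79) = 79 − 1 = 78.
Since φ is multiplicative, φ(35569039) = 110 · 3660 · 78 = 31402800.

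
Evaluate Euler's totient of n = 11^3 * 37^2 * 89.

141831360

φ(162170371) = 162170371 · (1 − 1/11) · (1 − 1/37) · (1 − 1/89)
       = 162170371 · 31680/36223 = 141831360.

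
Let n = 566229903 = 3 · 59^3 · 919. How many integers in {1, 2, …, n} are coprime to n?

370684728

φ(566229903) = 566229903 · (1 − 1/3) · (1 − 1/59) · (1 − 1/919)
       = 566229903 · 106488/162663 = 370684728.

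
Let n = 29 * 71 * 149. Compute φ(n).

φ(306791) = 306791 · (1 − 1/29) · (1 − 1/71) · (1 − 1/149)
       = 306791 · 290080/306791 = 290080.

290080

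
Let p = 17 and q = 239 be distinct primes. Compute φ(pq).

φ(17) = 17 − 1 = 16.
φ(239) = 239 − 1 = 238.
Since φ is multiplicative, φ(4063) = 16 · 238 = 3808.

3808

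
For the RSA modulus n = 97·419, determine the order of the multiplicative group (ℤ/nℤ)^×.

φ(n) = (p − 1)(q − 1) = (97−1)(419−1) = 96·418 = 40128.

40128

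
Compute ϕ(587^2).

φ(587^2) = 587^1·(587−1) = 587·586 = 343982.

343982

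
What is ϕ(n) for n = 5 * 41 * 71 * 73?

806400

φ(5) = 5 − 1 = 4.
φ(41) = 41 − 1 = 40.
φ(71) = 71 − 1 = 70.
φ(73) = 73 − 1 = 72.
Multiply: 4 · 40 · 70 · 72 = 806400.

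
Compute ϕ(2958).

896

Factor 2958: 2958 = 2 · 3 · 17 · 29.
φ(2958) = 2958 · (1 − 1/2) · (1 − 1/3) · (1 − 1/17) · (1 − 1/29)
       = 2958 · 896/2958 = 896.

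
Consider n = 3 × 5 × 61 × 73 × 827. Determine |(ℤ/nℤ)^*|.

φ(55239465) = 55239465 · (1 − 1/3) · (1 − 1/5) · (1 − 1/61) · (1 − 1/73) · (1 − 1/827)
       = 55239465 · 28546560/55239465 = 28546560.

28546560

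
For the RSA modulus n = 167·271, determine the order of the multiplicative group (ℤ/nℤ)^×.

44820

For distinct primes, φ(pq) = (p−1)(q−1) = 166 × 270 = 44820.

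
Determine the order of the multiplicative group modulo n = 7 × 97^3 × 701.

3793708800

φ(7) = 7 − 1 = 6.
φ(97^3) = 97^2·(97−1) = 9409·96 = 903264.
φ(701) = 701 − 1 = 700.
φ(4478486411) = 6 × 903264 × 700 = 3793708800.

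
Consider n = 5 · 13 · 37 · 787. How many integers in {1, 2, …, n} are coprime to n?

φ(1892735) = 1892735 · (1 − 1/5) · (1 − 1/13) · (1 − 1/37) · (1 − 1/787)
       = 1892735 · 1358208/1892735 = 1358208.

1358208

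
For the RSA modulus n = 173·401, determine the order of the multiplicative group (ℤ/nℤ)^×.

68800

φ(pq) = (p−1)(q−1) = 172 · 400 = 68800.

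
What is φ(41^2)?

1640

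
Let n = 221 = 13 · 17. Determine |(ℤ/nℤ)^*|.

192

φ(221) = 221 · (1 − 1/13) · (1 − 1/17)
       = 221 · 192/221 = 192.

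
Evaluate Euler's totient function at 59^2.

φ(59^2) = 59^2 − 59^1 = 3481 − 59 = 3422.

3422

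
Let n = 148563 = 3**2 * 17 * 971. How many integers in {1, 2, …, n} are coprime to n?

φ(148563) = 148563 · (1 − 1/3) · (1 − 1/17) · (1 − 1/971)
       = 148563 · 31040/49521 = 93120.

93120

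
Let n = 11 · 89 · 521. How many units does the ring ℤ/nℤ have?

457600

φ(11) = 11 − 1 = 10.
φ(89) = 89 − 1 = 88.
φ(521) = 521 − 1 = 520.
Multiply: 10 · 88 · 520 = 457600.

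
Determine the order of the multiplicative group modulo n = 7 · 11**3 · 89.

638880

φ(829213) = 829213 · (1 − 1/7) · (1 − 1/11) · (1 − 1/89)
       = 829213 · 5280/6853 = 638880.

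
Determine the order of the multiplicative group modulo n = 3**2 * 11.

φ(99) = 99 · (1 − 1/3) · (1 − 1/11)
       = 99 · 20/33 = 60.

60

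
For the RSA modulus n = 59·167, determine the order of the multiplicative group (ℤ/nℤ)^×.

φ(n) = (p − 1)(q − 1) = (59−1)(167−1) = 58·166 = 9628.

9628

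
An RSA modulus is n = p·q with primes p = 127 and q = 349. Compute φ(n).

φ(127) = 127 − 1 = 126.
φ(349) = 349 − 1 = 348.
Since φ is multiplicative, φ(44323) = 126 · 348 = 43848.

43848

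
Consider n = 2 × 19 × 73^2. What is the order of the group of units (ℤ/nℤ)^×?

φ(202502) = 202502 · (1 − 1/2) · (1 − 1/19) · (1 − 1/73)
       = 202502 · 1296/2774 = 94608.

94608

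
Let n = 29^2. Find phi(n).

812

φ(841) = 841 · (1 − 1/29)
       = 841 · 28/29 = 812.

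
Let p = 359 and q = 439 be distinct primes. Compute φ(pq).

156804

φ(pq) = (p−1)(q−1) = 358 · 438 = 156804.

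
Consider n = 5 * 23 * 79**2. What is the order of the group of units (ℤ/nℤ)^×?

φ(5) = 5 − 1 = 4.
φ(23) = 23 − 1 = 22.
φ(79^2) = 79^1·(79−1) = 79·78 = 6162.
φ(717715) = 4 × 22 × 6162 = 542256.

542256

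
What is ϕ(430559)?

Prime factorization: 430559 = 17 · 19 · 31 · 43.
φ(17) = 17 − 1 = 16.
φ(19) = 19 − 1 = 18.
φ(31) = 31 − 1 = 30.
φ(43) = 43 − 1 = 42.
φ(430559) = 16 × 18 × 30 × 42 = 362880.

362880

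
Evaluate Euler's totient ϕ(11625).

11625 = 3 * 5^3 * 31.
φ(3) = 3 − 1 = 2.
φ(5^3) = 5^3 − 5^2 = 125 − 25 = 100.
φ(31) = 31 − 1 = 30.
Multiply: 2 · 100 · 30 = 6000.

6000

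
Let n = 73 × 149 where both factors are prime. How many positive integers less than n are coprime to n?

10656

φ(10877) = 10877 · (1 − 1/73) · (1 − 1/149)
       = 10877 · 10656/10877 = 10656.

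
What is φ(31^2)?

φ(961) = 961 · (1 − 1/31)
       = 961 · 30/31 = 930.

930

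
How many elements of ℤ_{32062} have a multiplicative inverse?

14080

Prime factorization: 32062 = 2 · 17 · 23 · 41.
φ(2) = 2 − 1 = 1.
φ(17) = 17 − 1 = 16.
φ(23) = 23 − 1 = 22.
φ(41) = 41 − 1 = 40.
φ(32062) = 1 × 16 × 22 × 40 = 14080.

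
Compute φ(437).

437 = 19 × 23.
φ(437) = 437 · (1 − 1/19) · (1 − 1/23)
       = 437 · 396/437 = 396.

396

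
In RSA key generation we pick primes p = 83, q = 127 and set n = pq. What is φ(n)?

10332

φ(pq) = (p−1)(q−1) = 82 · 126 = 10332.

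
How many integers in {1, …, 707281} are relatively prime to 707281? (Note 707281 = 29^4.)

682892

φ(29^4) = 29^3·(29−1) = 24389·28 = 682892.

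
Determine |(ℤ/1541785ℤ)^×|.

Prime factorization: 1541785 = 5 · 7^3 · 29 · 31.
φ(1541785) = 1541785 · (1 − 1/5) · (1 − 1/7) · (1 − 1/29) · (1 − 1/31)
       = 1541785 · 20160/31465 = 987840.

987840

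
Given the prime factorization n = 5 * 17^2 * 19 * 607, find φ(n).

φ(5) = 5 − 1 = 4.
φ(17^2) = 17^2 − 17^1 = 289 − 17 = 272.
φ(19) = 19 − 1 = 18.
φ(607) = 607 − 1 = 606.
Multiply: 4 · 272 · 18 · 606 = 11867904.

11867904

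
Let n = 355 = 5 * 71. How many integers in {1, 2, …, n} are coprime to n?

φ(5) = 5 − 1 = 4.
φ(71) = 71 − 1 = 70.
φ(355) = 4 × 70 = 280.

280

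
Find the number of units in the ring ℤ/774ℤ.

First factor: 774 = 2 · 3^2 · 43.
φ(774) = 774 · (1 − 1/2) · (1 − 1/3) · (1 − 1/43)
       = 774 · 84/258 = 252.

252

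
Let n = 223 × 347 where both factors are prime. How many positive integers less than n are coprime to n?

φ(pq) = (p−1)(q−1) = 222 · 346 = 76812.

76812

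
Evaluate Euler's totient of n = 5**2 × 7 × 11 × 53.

φ(102025) = 102025 · (1 − 1/5) · (1 − 1/7) · (1 − 1/11) · (1 − 1/53)
       = 102025 · 12480/20405 = 62400.

62400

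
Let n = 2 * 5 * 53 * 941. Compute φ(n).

195520

φ(498730) = 498730 · (1 − 1/2) · (1 − 1/5) · (1 − 1/53) · (1 − 1/941)
       = 498730 · 195520/498730 = 195520.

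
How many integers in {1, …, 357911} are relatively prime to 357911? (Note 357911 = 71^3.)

352870

φ(71^3) = 71^2·(71−1) = 5041·70 = 352870.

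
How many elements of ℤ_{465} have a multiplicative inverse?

240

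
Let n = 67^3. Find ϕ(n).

296274

φ(300763) = 300763 · (1 − 1/67)
       = 300763 · 66/67 = 296274.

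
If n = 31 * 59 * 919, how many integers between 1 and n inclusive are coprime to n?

1597320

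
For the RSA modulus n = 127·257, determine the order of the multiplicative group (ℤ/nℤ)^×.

32256

φ(n) = (p − 1)(q − 1) = (127−1)(257−1) = 126·256 = 32256.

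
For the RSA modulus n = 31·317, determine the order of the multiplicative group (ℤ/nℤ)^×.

9480

φ(pq) = (p−1)(q−1) = 30 · 316 = 9480.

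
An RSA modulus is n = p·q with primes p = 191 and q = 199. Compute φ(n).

φ(191) = 191 − 1 = 190.
φ(199) = 199 − 1 = 198.
φ(38009) = 190 × 198 = 37620.

37620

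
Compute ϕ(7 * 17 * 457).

43776

φ(54383) = 54383 · (1 − 1/7) · (1 − 1/17) · (1 − 1/457)
       = 54383 · 43776/54383 = 43776.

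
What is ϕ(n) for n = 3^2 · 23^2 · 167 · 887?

φ(705242169) = 705242169 · (1 − 1/3) · (1 − 1/23) · (1 − 1/167) · (1 − 1/887)
       = 705242169 · 6471344/10220901 = 446522736.

446522736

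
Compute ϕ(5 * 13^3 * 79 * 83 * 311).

16084149120

φ(5) = 5 − 1 = 4.
φ(13^3) = 13^2·(13−1) = 169·12 = 2028.
φ(79) = 79 − 1 = 78.
φ(83) = 83 − 1 = 82.
φ(311) = 311 − 1 = 310.
Since φ is multiplicative, φ(22400908595) = 4 · 2028 · 78 · 82 · 310 = 16084149120.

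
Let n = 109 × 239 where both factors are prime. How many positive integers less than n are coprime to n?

25704

φ(pq) = (p−1)(q−1) = 108 · 238 = 25704.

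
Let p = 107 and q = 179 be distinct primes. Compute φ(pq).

18868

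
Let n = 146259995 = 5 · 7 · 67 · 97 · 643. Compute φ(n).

97625088

φ(5) = 5 − 1 = 4.
φ(7) = 7 − 1 = 6.
φ(67) = 67 − 1 = 66.
φ(97) = 97 − 1 = 96.
φ(643) = 643 − 1 = 642.
Multiply: 4 · 6 · 66 · 96 · 642 = 97625088.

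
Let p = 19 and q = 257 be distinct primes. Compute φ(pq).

φ(n) = (p − 1)(q − 1) = (19−1)(257−1) = 18·256 = 4608.

4608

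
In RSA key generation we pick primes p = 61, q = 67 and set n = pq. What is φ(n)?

φ(pq) = (p−1)(q−1) = 60 · 66 = 3960.

3960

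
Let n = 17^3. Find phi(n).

φ(17^3) = 17^2·(17−1) = 289·16 = 4624.

4624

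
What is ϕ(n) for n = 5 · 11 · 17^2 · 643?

6984960

φ(10220485) = 10220485 · (1 − 1/5) · (1 − 1/11) · (1 − 1/17) · (1 − 1/643)
       = 10220485 · 410880/601205 = 6984960.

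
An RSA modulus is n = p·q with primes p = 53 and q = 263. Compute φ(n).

φ(pq) = (p−1)(q−1) = 52 · 262 = 13624.

13624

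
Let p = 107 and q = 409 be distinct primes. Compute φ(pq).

43248

φ(107) = 107 − 1 = 106.
φ(409) = 409 − 1 = 408.
Since φ is multiplicative, φ(43763) = 106 · 408 = 43248.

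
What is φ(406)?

168

First factor: 406 = 2 · 7 · 29.
φ(2) = 2 − 1 = 1.
φ(7) = 7 − 1 = 6.
φ(29) = 29 − 1 = 28.
Since φ is multiplicative, φ(406) = 1 · 6 · 28 = 168.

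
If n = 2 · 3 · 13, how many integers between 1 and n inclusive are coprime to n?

φ(2) = 2 − 1 = 1.
φ(3) = 3 − 1 = 2.
φ(13) = 13 − 1 = 12.
φ(78) = 1 × 2 × 12 = 24.

24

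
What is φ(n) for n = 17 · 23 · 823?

φ(17) = 17 − 1 = 16.
φ(23) = 23 − 1 = 22.
φ(823) = 823 − 1 = 822.
φ(321793) = 16 × 22 × 822 = 289344.

289344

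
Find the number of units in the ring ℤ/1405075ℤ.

First factor: 1405075 = 5^2 × 7^2 × 31 × 37.
φ(5^2) = 5^1·(5−1) = 5·4 = 20.
φ(7^2) = 7^1·(7−1) = 7·6 = 42.
φ(31) = 31 − 1 = 30.
φ(37) = 37 − 1 = 36.
Since φ is multiplicative, φ(1405075) = 20 · 42 · 30 · 36 = 907200.

907200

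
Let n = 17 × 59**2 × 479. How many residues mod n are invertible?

26171456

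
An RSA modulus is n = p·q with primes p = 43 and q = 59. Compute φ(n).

2436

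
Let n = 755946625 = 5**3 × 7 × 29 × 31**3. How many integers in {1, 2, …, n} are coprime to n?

484344000

φ(755946625) = 755946625 · (1 − 1/5) · (1 − 1/7) · (1 − 1/29) · (1 − 1/31)
       = 755946625 · 20160/31465 = 484344000.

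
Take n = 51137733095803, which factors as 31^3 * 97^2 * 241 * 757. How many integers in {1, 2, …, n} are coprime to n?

φ(51137733095803) = 51137733095803 · (1 − 1/31) · (1 − 1/97) · (1 − 1/241) · (1 − 1/757)
       = 51137733095803 · 522547200/548588059 = 48710282342400.

48710282342400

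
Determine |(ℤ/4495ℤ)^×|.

3360

4495 = 5 * 29 * 31.
φ(5) = 5 − 1 = 4.
φ(29) = 29 − 1 = 28.
φ(31) = 31 − 1 = 30.
φ(4495) = 4 × 28 × 30 = 3360.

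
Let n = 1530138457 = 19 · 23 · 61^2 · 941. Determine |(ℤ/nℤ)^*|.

φ(1530138457) = 1530138457 · (1 − 1/19) · (1 − 1/23) · (1 − 1/61) · (1 − 1/941)
       = 1530138457 · 22334400/25084237 = 1362398400.

1362398400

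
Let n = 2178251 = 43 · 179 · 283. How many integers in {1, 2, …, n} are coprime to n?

2108232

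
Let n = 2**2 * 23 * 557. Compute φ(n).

24464

φ(2^2) = 2^2 − 2^1 = 4 − 2 = 2.
φ(23) = 23 − 1 = 22.
φ(557) = 557 − 1 = 556.
Multiply: 2 · 22 · 556 = 24464.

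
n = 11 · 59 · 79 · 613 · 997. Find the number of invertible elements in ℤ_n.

27576132480

φ(31334835631) = 31334835631 · (1 − 1/11) · (1 − 1/59) · (1 − 1/79) · (1 − 1/613) · (1 − 1/997)
       = 31334835631 · 27576132480/31334835631 = 27576132480.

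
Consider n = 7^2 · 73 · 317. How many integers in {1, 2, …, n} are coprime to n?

φ(7^2) = 7^2 − 7^1 = 49 − 7 = 42.
φ(73) = 73 − 1 = 72.
φ(317) = 317 − 1 = 316.
Since φ is multiplicative, φ(1133909) = 42 · 72 · 316 = 955584.

955584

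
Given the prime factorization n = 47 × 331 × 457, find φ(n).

6922080

φ(7109549) = 7109549 · (1 − 1/47) · (1 − 1/331) · (1 − 1/457)
       = 7109549 · 6922080/7109549 = 6922080.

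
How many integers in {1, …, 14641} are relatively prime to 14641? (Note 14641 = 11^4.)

φ(11^4) = 11^4 − 11^3 = 14641 − 1331 = 13310.

13310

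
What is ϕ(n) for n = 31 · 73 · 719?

φ(1627097) = 1627097 · (1 − 1/31) · (1 − 1/73) · (1 − 1/719)
       = 1627097 · 1550880/1627097 = 1550880.

1550880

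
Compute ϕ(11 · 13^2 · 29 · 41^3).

φ(3715600031) = 3715600031 · (1 − 1/11) · (1 − 1/13) · (1 − 1/29) · (1 − 1/41)
       = 3715600031 · 134400/170027 = 2937043200.

2937043200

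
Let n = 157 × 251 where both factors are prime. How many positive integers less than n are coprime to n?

39000

For distinct primes, φ(pq) = (p−1)(q−1) = 156 × 250 = 39000.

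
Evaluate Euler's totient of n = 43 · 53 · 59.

φ(43) = 43 − 1 = 42.
φ(53) = 53 − 1 = 52.
φ(59) = 59 − 1 = 58.
Multiply: 42 · 52 · 58 = 126672.

126672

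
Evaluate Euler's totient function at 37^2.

1332

φ(37^2) = 37^1·(37−1) = 37·36 = 1332.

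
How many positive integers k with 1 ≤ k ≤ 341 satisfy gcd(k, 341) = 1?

Prime factorization: 341 = 11 * 31.
φ(341) = 341 · (1 − 1/11) · (1 − 1/31)
       = 341 · 300/341 = 300.

300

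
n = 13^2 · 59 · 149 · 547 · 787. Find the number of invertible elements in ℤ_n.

φ(639568467031) = 639568467031 · (1 − 1/13) · (1 − 1/59) · (1 − 1/149) · (1 − 1/547) · (1 − 1/787)
       = 639568467031 · 44206501248/49197574387 = 574684516224.

574684516224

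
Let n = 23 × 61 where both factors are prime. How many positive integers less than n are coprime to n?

1320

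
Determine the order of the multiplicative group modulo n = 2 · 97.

96

φ(194) = 194 · (1 − 1/2) · (1 − 1/97)
       = 194 · 96/194 = 96.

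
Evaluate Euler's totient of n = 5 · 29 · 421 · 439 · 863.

φ(5) = 5 − 1 = 4.
φ(29) = 29 − 1 = 28.
φ(421) = 421 − 1 = 420.
φ(439) = 439 − 1 = 438.
φ(863) = 863 − 1 = 862.
Since φ is multiplicative, φ(23127325565) = 4 · 28 · 420 · 438 · 862 = 17760234240.

17760234240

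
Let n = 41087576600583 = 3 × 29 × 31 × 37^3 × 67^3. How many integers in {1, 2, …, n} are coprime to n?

φ(3) = 3 − 1 = 2.
φ(29) = 29 − 1 = 28.
φ(31) = 31 − 1 = 30.
φ(37^3) = 37^3 − 37^2 = 50653 − 1369 = 49284.
φ(67^3) = 67^2·(67−1) = 4489·66 = 296274.
φ(41087576600583) = 2 × 28 × 30 × 49284 × 296274 = 24530633930880.

24530633930880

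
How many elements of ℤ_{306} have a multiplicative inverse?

96

First factor: 306 = 2 · 3^2 · 17.
φ(306) = 306 · (1 − 1/2) · (1 − 1/3) · (1 − 1/17)
       = 306 · 32/102 = 96.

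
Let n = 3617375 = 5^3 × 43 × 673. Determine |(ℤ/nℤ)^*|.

2822400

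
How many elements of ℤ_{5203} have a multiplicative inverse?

5203 = 11**2 · 43.
φ(11^2) = 11^1·(11−1) = 11·10 = 110.
φ(43) = 43 − 1 = 42.
Multiply: 110 · 42 = 4620.

4620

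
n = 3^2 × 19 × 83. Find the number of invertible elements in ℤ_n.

φ(3^2) = 3^2 − 3^1 = 9 − 3 = 6.
φ(19) = 19 − 1 = 18.
φ(83) = 83 − 1 = 82.
Multiply: 6 · 18 · 82 = 8856.

8856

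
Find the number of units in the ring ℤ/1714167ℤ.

Prime factorization: 1714167 = 3^2 × 7^2 × 13^2 × 23.
φ(3^2) = 3^2 − 3^1 = 9 − 3 = 6.
φ(7^2) = 7^2 − 7^1 = 49 − 7 = 42.
φ(13^2) = 13^1·(13−1) = 13·12 = 156.
φ(23) = 23 − 1 = 22.
Multiply: 6 · 42 · 156 · 22 = 864864.

864864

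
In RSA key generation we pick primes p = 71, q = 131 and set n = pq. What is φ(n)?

9100

φ(pq) = (p−1)(q−1) = 70 · 130 = 9100.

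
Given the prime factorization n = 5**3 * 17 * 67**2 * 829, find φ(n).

φ(7907934625) = 7907934625 · (1 − 1/5) · (1 − 1/17) · (1 − 1/67) · (1 − 1/829)
       = 7907934625 · 3497472/4721155 = 5858265600.

5858265600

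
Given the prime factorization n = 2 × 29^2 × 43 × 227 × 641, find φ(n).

4932802560

φ(10523939282) = 10523939282 · (1 − 1/2) · (1 − 1/29) · (1 − 1/43) · (1 − 1/227) · (1 − 1/641)
       = 10523939282 · 170096640/362894458 = 4932802560.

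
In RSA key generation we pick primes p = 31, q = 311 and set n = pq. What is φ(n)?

9300

φ(pq) = (p−1)(q−1) = 30 · 310 = 9300.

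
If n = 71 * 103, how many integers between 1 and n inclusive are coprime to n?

7140

φ(7313) = 7313 · (1 − 1/71) · (1 − 1/103)
       = 7313 · 7140/7313 = 7140.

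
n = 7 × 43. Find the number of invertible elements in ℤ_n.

252

φ(301) = 301 · (1 − 1/7) · (1 − 1/43)
       = 301 · 252/301 = 252.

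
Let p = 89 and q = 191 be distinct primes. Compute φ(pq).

16720

φ(pq) = (p−1)(q−1) = 88 · 190 = 16720.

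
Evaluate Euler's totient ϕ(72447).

43200

Prime factorization: 72447 = 3 * 19 * 31 * 41.
φ(3) = 3 − 1 = 2.
φ(19) = 19 − 1 = 18.
φ(31) = 31 − 1 = 30.
φ(41) = 41 − 1 = 40.
φ(72447) = 2 × 18 × 30 × 40 = 43200.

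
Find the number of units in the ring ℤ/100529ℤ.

Prime factorization: 100529 = 11 × 13 × 19 × 37.
φ(11) = 11 − 1 = 10.
φ(13) = 13 − 1 = 12.
φ(19) = 19 − 1 = 18.
φ(37) = 37 − 1 = 36.
Multiply: 10 · 12 · 18 · 36 = 77760.

77760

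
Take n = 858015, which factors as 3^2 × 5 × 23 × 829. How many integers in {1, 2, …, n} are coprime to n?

437184

φ(858015) = 858015 · (1 − 1/3) · (1 − 1/5) · (1 − 1/23) · (1 − 1/829)
       = 858015 · 145728/286005 = 437184.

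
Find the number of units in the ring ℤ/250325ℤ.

172800

Prime factorization: 250325 = 5**2 * 17 * 19 * 31.
φ(5^2) = 5^2 − 5^1 = 25 − 5 = 20.
φ(17) = 17 − 1 = 16.
φ(19) = 19 − 1 = 18.
φ(31) = 31 − 1 = 30.
φ(250325) = 20 × 16 × 18 × 30 = 172800.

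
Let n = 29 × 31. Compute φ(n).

840

φ(29) = 29 − 1 = 28.
φ(31) = 31 − 1 = 30.
Since φ is multiplicative, φ(899) = 28 · 30 = 840.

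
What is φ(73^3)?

383688

φ(389017) = 389017 · (1 − 1/73)
       = 389017 · 72/73 = 383688.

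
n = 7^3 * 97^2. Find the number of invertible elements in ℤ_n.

2737728

φ(7^3) = 7^3 − 7^2 = 343 − 49 = 294.
φ(97^2) = 97^1·(97−1) = 97·96 = 9312.
φ(3227287) = 294 × 9312 = 2737728.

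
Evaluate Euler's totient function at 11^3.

φ(1331) = 1331 · (1 − 1/11)
       = 1331 · 10/11 = 1210.

1210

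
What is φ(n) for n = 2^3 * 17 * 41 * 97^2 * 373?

φ(19569289832) = 19569289832 · (1 − 1/2) · (1 − 1/17) · (1 − 1/41) · (1 − 1/97) · (1 − 1/373)
       = 19569289832 · 22855680/50436314 = 8868003840.

8868003840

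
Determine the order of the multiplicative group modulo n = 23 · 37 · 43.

33264

φ(23) = 23 − 1 = 22.
φ(37) = 37 − 1 = 36.
φ(43) = 43 − 1 = 42.
Multiply: 22 · 36 · 42 = 33264.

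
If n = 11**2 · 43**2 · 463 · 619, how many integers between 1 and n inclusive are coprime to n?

φ(11^2) = 11^1·(11−1) = 11·10 = 110.
φ(43^2) = 43^1·(43−1) = 43·42 = 1806.
φ(463) = 463 − 1 = 462.
φ(619) = 619 − 1 = 618.
φ(64120060213) = 110 × 1806 × 462 × 618 = 56720608560.

56720608560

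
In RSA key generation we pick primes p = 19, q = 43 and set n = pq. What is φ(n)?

φ(19) = 19 − 1 = 18.
φ(43) = 43 − 1 = 42.
Multiply: 18 · 42 = 756.

756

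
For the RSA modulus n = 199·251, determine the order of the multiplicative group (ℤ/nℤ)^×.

φ(n) = (p − 1)(q − 1) = (199−1)(251−1) = 198·250 = 49500.

49500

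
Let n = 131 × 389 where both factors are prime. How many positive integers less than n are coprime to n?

φ(n) = (p − 1)(q − 1) = (131−1)(389−1) = 130·388 = 50440.

50440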